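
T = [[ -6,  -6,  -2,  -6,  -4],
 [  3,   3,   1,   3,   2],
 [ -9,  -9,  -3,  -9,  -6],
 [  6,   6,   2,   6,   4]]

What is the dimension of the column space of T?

Row reduce to echelon form.
R2 ← R2 + (1/2)·R1: [0, 0, 0, 0, 0]
R3 ← R3 − (3/2)·R1: [0, 0, 0, 0, 0]
R4 ← R4 + R1: [0, 0, 0, 0, 0]
Echelon form has 1 nonzero row, so rank(T) = 1.
The column space has dimension equal to the rank: 1.

1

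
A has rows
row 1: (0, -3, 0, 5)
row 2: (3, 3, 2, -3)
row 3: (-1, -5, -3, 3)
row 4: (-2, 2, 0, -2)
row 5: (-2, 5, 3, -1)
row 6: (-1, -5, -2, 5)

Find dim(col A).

Row reduce to echelon form.
Swap R1 ↔ R2
R3 ← R3 + (1/3)·R1: [0, -4, -7/3, 2]
R4 ← R4 + (2/3)·R1: [0, 4, 4/3, -4]
R5 ← R5 + (2/3)·R1: [0, 7, 13/3, -3]
R6 ← R6 + (1/3)·R1: [0, -4, -4/3, 4]
R3 ← R3 − (4/3)·R2: [0, 0, -7/3, -14/3]
R4 ← R4 + (4/3)·R2: [0, 0, 4/3, 8/3]
R5 ← R5 + (7/3)·R2: [0, 0, 13/3, 26/3]
R6 ← R6 − (4/3)·R2: [0, 0, -4/3, -8/3]
R4 ← R4 + (4/7)·R3: [0, 0, 0, 0]
R5 ← R5 + (13/7)·R3: [0, 0, 0, 0]
R6 ← R6 − (4/7)·R3: [0, 0, 0, 0]
Echelon form has 3 nonzero rows, so rank(A) = 3.
The column space has dimension equal to the rank: 3.

3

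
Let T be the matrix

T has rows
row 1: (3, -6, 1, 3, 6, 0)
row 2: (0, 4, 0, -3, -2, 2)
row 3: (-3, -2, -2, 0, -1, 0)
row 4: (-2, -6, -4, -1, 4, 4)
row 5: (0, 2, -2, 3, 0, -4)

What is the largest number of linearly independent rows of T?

Row reduce to echelon form.
R3 ← R3 + R1: [0, -8, -1, 3, 5, 0]
R4 ← R4 + (2/3)·R1: [0, -10, -10/3, 1, 8, 4]
R3 ← R3 + (2)·R2: [0, 0, -1, -3, 1, 4]
R4 ← R4 + (5/2)·R2: [0, 0, -10/3, -13/2, 3, 9]
R5 ← R5 − (1/2)·R2: [0, 0, -2, 9/2, 1, -5]
R4 ← R4 − (10/3)·R3: [0, 0, 0, 7/2, -1/3, -13/3]
R5 ← R5 − (2)·R3: [0, 0, 0, 21/2, -1, -13]
R5 ← R5 − (3)·R4: [0, 0, 0, 0, 0, 0]
Echelon form has 4 nonzero rows, so rank(T) = 4.
The rank gives the maximum number of linearly independent rows: 4.

4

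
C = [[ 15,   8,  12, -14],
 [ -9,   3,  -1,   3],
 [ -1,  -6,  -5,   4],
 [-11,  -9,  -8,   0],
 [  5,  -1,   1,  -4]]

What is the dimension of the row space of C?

4

Row reduce to echelon form.
R2 ← R2 + (3/5)·R1: [0, 39/5, 31/5, -27/5]
R3 ← R3 + (1/15)·R1: [0, -82/15, -21/5, 46/15]
R4 ← R4 + (11/15)·R1: [0, -47/15, 4/5, -154/15]
R5 ← R5 − (1/3)·R1: [0, -11/3, -3, 2/3]
R3 ← R3 + (82/117)·R2: [0, 0, 17/117, -28/39]
R4 ← R4 + (47/117)·R2: [0, 0, 385/117, -485/39]
R5 ← R5 + (55/117)·R2: [0, 0, -10/117, -73/39]
R4 ← R4 − (385/17)·R3: [0, 0, 0, 65/17]
R5 ← R5 + (10/17)·R3: [0, 0, 0, -39/17]
R5 ← R5 + (3/5)·R4: [0, 0, 0, 0]
Echelon form has 4 nonzero rows, so rank(C) = 4.
The row space has dimension equal to the rank: 4.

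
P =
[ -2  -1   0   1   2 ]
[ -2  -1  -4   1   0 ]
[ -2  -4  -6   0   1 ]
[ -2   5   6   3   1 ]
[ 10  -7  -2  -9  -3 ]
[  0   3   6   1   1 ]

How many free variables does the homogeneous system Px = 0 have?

2

Row reduce to echelon form.
R2 ← R2 − R1: [0, 0, -4, 0, -2]
R3 ← R3 − R1: [0, -3, -6, -1, -1]
R4 ← R4 − R1: [0, 6, 6, 2, -1]
R5 ← R5 + (5)·R1: [0, -12, -2, -4, 7]
Swap R2 ↔ R3
R4 ← R4 + (2)·R2: [0, 0, -6, 0, -3]
R5 ← R5 − (4)·R2: [0, 0, 22, 0, 11]
R6 ← R6 + R2: [0, 0, 0, 0, 0]
R4 ← R4 − (3/2)·R3: [0, 0, 0, 0, 0]
R5 ← R5 + (11/2)·R3: [0, 0, 0, 0, 0]
3 nonzero rows, so rank(P) = 3.
P has 5 columns; by rank–nullity, nullity = 5 − 3 = 2.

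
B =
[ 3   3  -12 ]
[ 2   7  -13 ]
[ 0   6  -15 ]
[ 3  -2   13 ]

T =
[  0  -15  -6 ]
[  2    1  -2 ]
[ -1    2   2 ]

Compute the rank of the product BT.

First compute BT:
[[ 18, -66, -48],
 [ 27, -49, -52],
 [ 27, -24, -42],
 [-17, -21,  12]]
Now row reduce the product.
R2 ← R2 − (3/2)·R1: [0, 50, 20]
R3 ← R3 − (3/2)·R1: [0, 75, 30]
R4 ← R4 + (17/18)·R1: [0, -250/3, -100/3]
R3 ← R3 − (3/2)·R2: [0, 0, 0]
R4 ← R4 + (5/3)·R2: [0, 0, 0]
2 nonzero rows, so rank(BT) = 2.

2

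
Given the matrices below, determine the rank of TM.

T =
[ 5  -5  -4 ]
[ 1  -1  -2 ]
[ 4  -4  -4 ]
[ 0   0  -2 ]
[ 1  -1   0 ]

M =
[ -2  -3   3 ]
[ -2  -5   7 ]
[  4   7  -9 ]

2

First compute TM:
[[-16, -18,  16],
 [ -8, -12,  14],
 [-16, -20,  20],
 [ -8, -14,  18],
 [  0,   2,  -4]]
Now row reduce the product.
R2 ← R2 − (1/2)·R1: [0, -3, 6]
R3 ← R3 − R1: [0, -2, 4]
R4 ← R4 − (1/2)·R1: [0, -5, 10]
R3 ← R3 − (2/3)·R2: [0, 0, 0]
R4 ← R4 − (5/3)·R2: [0, 0, 0]
R5 ← R5 + (2/3)·R2: [0, 0, 0]
2 nonzero rows, so rank(TM) = 2.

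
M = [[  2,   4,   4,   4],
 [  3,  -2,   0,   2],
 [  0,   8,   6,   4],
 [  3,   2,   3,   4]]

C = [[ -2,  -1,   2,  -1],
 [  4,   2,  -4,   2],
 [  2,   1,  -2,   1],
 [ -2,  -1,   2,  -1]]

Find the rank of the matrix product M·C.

1

First compute MC:
[[ 12,   6, -12,   6],
 [-18,  -9,  18,  -9],
 [ 36,  18, -36,  18],
 [  0,   0,   0,   0]]
Now row reduce the product.
R2 ← R2 + (3/2)·R1: [0, 0, 0, 0]
R3 ← R3 − (3)·R1: [0, 0, 0, 0]
1 nonzero row, so rank(MC) = 1.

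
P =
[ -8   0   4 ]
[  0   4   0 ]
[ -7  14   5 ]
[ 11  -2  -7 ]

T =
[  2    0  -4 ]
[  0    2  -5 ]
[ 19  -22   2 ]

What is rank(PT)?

First compute PT:
[[ 60, -88,  40],
 [  0,   8, -20],
 [ 81, -82, -32],
 [-111, 150, -48]]
Now row reduce the product.
R3 ← R3 − (27/20)·R1: [0, 184/5, -86]
R4 ← R4 + (37/20)·R1: [0, -64/5, 26]
R3 ← R3 − (23/5)·R2: [0, 0, 6]
R4 ← R4 + (8/5)·R2: [0, 0, -6]
R4 ← R4 + R3: [0, 0, 0]
3 nonzero rows, so rank(PT) = 3.

3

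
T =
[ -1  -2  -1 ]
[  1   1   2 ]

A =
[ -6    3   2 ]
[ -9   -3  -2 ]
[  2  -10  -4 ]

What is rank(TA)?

2

First compute TA:
[[ 22,  13,   6],
 [-11, -20,  -8]]
Now row reduce the product.
R2 ← R2 + (1/2)·R1: [0, -27/2, -5]
2 nonzero rows, so rank(TA) = 2.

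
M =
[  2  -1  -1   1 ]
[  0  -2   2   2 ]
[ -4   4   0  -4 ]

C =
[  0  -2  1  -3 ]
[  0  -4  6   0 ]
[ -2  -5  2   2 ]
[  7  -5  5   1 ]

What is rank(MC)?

2

First compute MC:
[[  9,   0,  -1,  -7],
 [ 10, -12,   2,   6],
 [-28,  12,   0,   8]]
Now row reduce the product.
R2 ← R2 − (10/9)·R1: [0, -12, 28/9, 124/9]
R3 ← R3 + (28/9)·R1: [0, 12, -28/9, -124/9]
R3 ← R3 + R2: [0, 0, 0, 0]
2 nonzero rows, so rank(MC) = 2.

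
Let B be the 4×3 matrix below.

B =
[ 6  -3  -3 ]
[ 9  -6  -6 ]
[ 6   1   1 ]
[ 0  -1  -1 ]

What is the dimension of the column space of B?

Row reduce to echelon form.
R2 ← R2 − (3/2)·R1: [0, -3/2, -3/2]
R3 ← R3 − R1: [0, 4, 4]
R3 ← R3 + (8/3)·R2: [0, 0, 0]
R4 ← R4 − (2/3)·R2: [0, 0, 0]
Echelon form has 2 nonzero rows, so rank(B) = 2.
The column space has dimension equal to the rank: 2.

2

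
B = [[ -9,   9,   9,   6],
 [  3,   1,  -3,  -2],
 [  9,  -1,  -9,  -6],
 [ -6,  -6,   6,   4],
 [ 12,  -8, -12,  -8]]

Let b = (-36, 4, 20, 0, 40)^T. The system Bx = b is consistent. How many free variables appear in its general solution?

2

Row reduce the augmented matrix [B | b].
R2 ← R2 + (1/3)·R1: [0, 4, 0, 0, -8]
R3 ← R3 + R1: [0, 8, 0, 0, -16]
R4 ← R4 − (2/3)·R1: [0, -12, 0, 0, 24]
R5 ← R5 + (4/3)·R1: [0, 4, 0, 0, -8]
R3 ← R3 − (2)·R2: [0, 0, 0, 0, 0]
R4 ← R4 + (3)·R2: [0, 0, 0, 0, 0]
R5 ← R5 − R2: [0, 0, 0, 0, 0]
The echelon form has 2 nonzero rows, and every pivot lies in the first 4 columns, so rank(B) = rank([B|b]) = 2.
The system is consistent.
Free variables = (unknowns) − (rank) = 4 − 2 = 2.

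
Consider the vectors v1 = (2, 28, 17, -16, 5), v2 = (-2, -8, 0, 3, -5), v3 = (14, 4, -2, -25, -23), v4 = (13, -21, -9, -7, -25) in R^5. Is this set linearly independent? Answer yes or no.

Form the matrix with these vectors as rows and row reduce.
R2 ← R2 + R1: [0, 20, 17, -13, 0]
R3 ← R3 − (7)·R1: [0, -192, -121, 87, -58]
R4 ← R4 − (13/2)·R1: [0, -203, -239/2, 97, -115/2]
R3 ← R3 + (48/5)·R2: [0, 0, 211/5, -189/5, -58]
R4 ← R4 + (203/20)·R2: [0, 0, 1061/20, -699/20, -115/2]
R4 ← R4 − (1061/844)·R3: [0, 0, 0, 2652/211, 3252/211]
4 nonzero rows, so the 4 vectors span a space of dimension 4.
Since 4 = 4, the vectors are linearly independent.

yes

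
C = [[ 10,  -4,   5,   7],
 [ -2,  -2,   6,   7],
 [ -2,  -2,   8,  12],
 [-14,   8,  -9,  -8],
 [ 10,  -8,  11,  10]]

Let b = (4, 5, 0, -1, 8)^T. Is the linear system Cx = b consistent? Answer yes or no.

Row reduce the augmented matrix [C | b].
R2 ← R2 + (1/5)·R1: [0, -14/5, 7, 42/5, 29/5]
R3 ← R3 + (1/5)·R1: [0, -14/5, 9, 67/5, 4/5]
R4 ← R4 + (7/5)·R1: [0, 12/5, -2, 9/5, 23/5]
R5 ← R5 − R1: [0, -4, 6, 3, 4]
R3 ← R3 − R2: [0, 0, 2, 5, -5]
R4 ← R4 + (6/7)·R2: [0, 0, 4, 9, 67/7]
R5 ← R5 − (10/7)·R2: [0, 0, -4, -9, -30/7]
R4 ← R4 − (2)·R3: [0, 0, 0, -1, 137/7]
R5 ← R5 + (2)·R3: [0, 0, 0, 1, -100/7]
R5 ← R5 + R4: [0, 0, 0, 0, 37/7]
The echelon form has 5 nonzero rows; the last pivot sits in the augmented column, so rank(C) = 4 but rank([C|b]) = 5.
Since the ranks differ, the system is inconsistent.

no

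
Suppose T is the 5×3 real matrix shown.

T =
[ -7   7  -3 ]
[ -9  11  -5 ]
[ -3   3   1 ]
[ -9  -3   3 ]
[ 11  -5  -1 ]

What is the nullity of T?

Row reduce to echelon form.
R2 ← R2 − (9/7)·R1: [0, 2, -8/7]
R3 ← R3 − (3/7)·R1: [0, 0, 16/7]
R4 ← R4 − (9/7)·R1: [0, -12, 48/7]
R5 ← R5 + (11/7)·R1: [0, 6, -40/7]
R4 ← R4 + (6)·R2: [0, 0, 0]
R5 ← R5 − (3)·R2: [0, 0, -16/7]
R5 ← R5 + R3: [0, 0, 0]
3 nonzero rows, so rank(T) = 3.
T has 3 columns; by rank–nullity, nullity = 3 − 3 = 0.

0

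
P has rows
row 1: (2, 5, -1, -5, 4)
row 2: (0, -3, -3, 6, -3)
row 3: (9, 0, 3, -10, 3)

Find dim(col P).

3

Row reduce to echelon form.
R3 ← R3 − (9/2)·R1: [0, -45/2, 15/2, 25/2, -15]
R3 ← R3 − (15/2)·R2: [0, 0, 30, -65/2, 15/2]
Echelon form has 3 nonzero rows, so rank(P) = 3.
The column space has dimension equal to the rank: 3.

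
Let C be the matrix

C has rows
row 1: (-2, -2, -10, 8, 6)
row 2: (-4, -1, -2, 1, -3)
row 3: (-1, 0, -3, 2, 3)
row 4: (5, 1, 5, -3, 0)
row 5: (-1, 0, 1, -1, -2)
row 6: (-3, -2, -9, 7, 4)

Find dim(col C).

Row reduce to echelon form.
R2 ← R2 − (2)·R1: [0, 3, 18, -15, -15]
R3 ← R3 − (1/2)·R1: [0, 1, 2, -2, 0]
R4 ← R4 + (5/2)·R1: [0, -4, -20, 17, 15]
R5 ← R5 − (1/2)·R1: [0, 1, 6, -5, -5]
R6 ← R6 − (3/2)·R1: [0, 1, 6, -5, -5]
R3 ← R3 − (1/3)·R2: [0, 0, -4, 3, 5]
R4 ← R4 + (4/3)·R2: [0, 0, 4, -3, -5]
R5 ← R5 − (1/3)·R2: [0, 0, 0, 0, 0]
R6 ← R6 − (1/3)·R2: [0, 0, 0, 0, 0]
R4 ← R4 + R3: [0, 0, 0, 0, 0]
Echelon form has 3 nonzero rows, so rank(C) = 3.
The column space has dimension equal to the rank: 3.

3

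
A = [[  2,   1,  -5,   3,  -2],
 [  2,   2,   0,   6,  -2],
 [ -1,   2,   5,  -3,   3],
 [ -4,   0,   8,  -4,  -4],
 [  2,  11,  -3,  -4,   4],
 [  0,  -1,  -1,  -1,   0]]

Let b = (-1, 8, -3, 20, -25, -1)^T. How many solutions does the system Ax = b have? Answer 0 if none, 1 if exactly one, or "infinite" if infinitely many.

1

Row reduce the augmented matrix [A | b].
R2 ← R2 − R1: [0, 1, 5, 3, 0, 9]
R3 ← R3 + (1/2)·R1: [0, 5/2, 5/2, -3/2, 2, -7/2]
R4 ← R4 + (2)·R1: [0, 2, -2, 2, -8, 18]
R5 ← R5 − R1: [0, 10, 2, -7, 6, -24]
R3 ← R3 − (5/2)·R2: [0, 0, -10, -9, 2, -26]
R4 ← R4 − (2)·R2: [0, 0, -12, -4, -8, 0]
R5 ← R5 − (10)·R2: [0, 0, -48, -37, 6, -114]
R6 ← R6 + R2: [0, 0, 4, 2, 0, 8]
R4 ← R4 − (6/5)·R3: [0, 0, 0, 34/5, -52/5, 156/5]
R5 ← R5 − (24/5)·R3: [0, 0, 0, 31/5, -18/5, 54/5]
R6 ← R6 + (2/5)·R3: [0, 0, 0, -8/5, 4/5, -12/5]
R5 ← R5 − (31/34)·R4: [0, 0, 0, 0, 100/17, -300/17]
R6 ← R6 + (4/17)·R4: [0, 0, 0, 0, -28/17, 84/17]
R6 ← R6 + (7/25)·R5: [0, 0, 0, 0, 0, 0]
The echelon form has 5 nonzero rows, and every pivot lies in the first 5 columns, so rank(A) = rank([A|b]) = 5.
The system is consistent.
rank = 5 = number of unknowns, so the solution is unique.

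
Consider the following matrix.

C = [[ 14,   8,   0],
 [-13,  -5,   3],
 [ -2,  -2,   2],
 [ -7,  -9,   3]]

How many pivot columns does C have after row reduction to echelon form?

3

Row reduce to echelon form.
R2 ← R2 + (13/14)·R1: [0, 17/7, 3]
R3 ← R3 + (1/7)·R1: [0, -6/7, 2]
R4 ← R4 + (1/2)·R1: [0, -5, 3]
R3 ← R3 + (6/17)·R2: [0, 0, 52/17]
R4 ← R4 + (35/17)·R2: [0, 0, 156/17]
R4 ← R4 − (3)·R3: [0, 0, 0]
Echelon form has 3 nonzero rows, so rank(C) = 3.
Each nonzero row contributes one pivot column: 3 pivot columns.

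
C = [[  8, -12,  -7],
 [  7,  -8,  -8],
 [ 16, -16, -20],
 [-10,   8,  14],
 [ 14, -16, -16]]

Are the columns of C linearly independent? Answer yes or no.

Row reduce C to echelon form.
R2 ← R2 − (7/8)·R1: [0, 5/2, -15/8]
R3 ← R3 − (2)·R1: [0, 8, -6]
R4 ← R4 + (5/4)·R1: [0, -7, 21/4]
R5 ← R5 − (7/4)·R1: [0, 5, -15/4]
R3 ← R3 − (16/5)·R2: [0, 0, 0]
R4 ← R4 + (14/5)·R2: [0, 0, 0]
R5 ← R5 − (2)·R2: [0, 0, 0]
2 pivots among 3 columns.
Only 2 < 3 pivot columns, so the columns are linearly dependent.

no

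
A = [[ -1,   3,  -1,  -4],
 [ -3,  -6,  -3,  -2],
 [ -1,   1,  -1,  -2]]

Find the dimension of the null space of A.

Row reduce to echelon form.
R2 ← R2 − (3)·R1: [0, -15, 0, 10]
R3 ← R3 − R1: [0, -2, 0, 2]
R3 ← R3 − (2/15)·R2: [0, 0, 0, 2/3]
3 nonzero rows, so rank(A) = 3.
A has 4 columns; by rank–nullity, nullity = 4 − 3 = 1.

1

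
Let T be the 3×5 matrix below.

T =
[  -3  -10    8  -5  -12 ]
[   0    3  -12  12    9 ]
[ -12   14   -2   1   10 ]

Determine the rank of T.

3

Row reduce to echelon form.
R3 ← R3 − (4)·R1: [0, 54, -34, 21, 58]
R3 ← R3 − (18)·R2: [0, 0, 182, -195, -104]
Echelon form has 3 nonzero rows, so rank(T) = 3.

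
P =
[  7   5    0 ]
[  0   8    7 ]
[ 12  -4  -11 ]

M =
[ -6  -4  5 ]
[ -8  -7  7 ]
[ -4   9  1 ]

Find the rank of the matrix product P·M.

First compute PM:
[[-82, -63,  70],
 [-92,   7,  63],
 [  4, -119,  21]]
Now row reduce the product.
R2 ← R2 − (46/41)·R1: [0, 3185/41, -637/41]
R3 ← R3 + (2/41)·R1: [0, -5005/41, 1001/41]
R3 ← R3 + (11/7)·R2: [0, 0, 0]
2 nonzero rows, so rank(PM) = 2.

2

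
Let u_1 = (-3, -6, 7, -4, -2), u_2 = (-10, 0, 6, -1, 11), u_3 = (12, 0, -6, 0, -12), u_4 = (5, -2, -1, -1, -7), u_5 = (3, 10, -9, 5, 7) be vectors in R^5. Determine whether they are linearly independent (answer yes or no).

no

Form the matrix with these vectors as rows and row reduce.
R2 ← R2 − (10/3)·R1: [0, 20, -52/3, 37/3, 53/3]
R3 ← R3 + (4)·R1: [0, -24, 22, -16, -20]
R4 ← R4 + (5/3)·R1: [0, -12, 32/3, -23/3, -31/3]
R5 ← R5 + R1: [0, 4, -2, 1, 5]
R3 ← R3 + (6/5)·R2: [0, 0, 6/5, -6/5, 6/5]
R4 ← R4 + (3/5)·R2: [0, 0, 4/15, -4/15, 4/15]
R5 ← R5 − (1/5)·R2: [0, 0, 22/15, -22/15, 22/15]
R4 ← R4 − (2/9)·R3: [0, 0, 0, 0, 0]
R5 ← R5 − (11/9)·R3: [0, 0, 0, 0, 0]
3 nonzero rows, so the 5 vectors span a space of dimension 3.
Since 3 < 5, the vectors are linearly dependent.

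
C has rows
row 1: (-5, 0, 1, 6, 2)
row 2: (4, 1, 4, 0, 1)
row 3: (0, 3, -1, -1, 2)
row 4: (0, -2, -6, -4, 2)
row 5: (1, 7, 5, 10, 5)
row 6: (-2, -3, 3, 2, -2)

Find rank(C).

Row reduce to echelon form.
R2 ← R2 + (4/5)·R1: [0, 1, 24/5, 24/5, 13/5]
R5 ← R5 + (1/5)·R1: [0, 7, 26/5, 56/5, 27/5]
R6 ← R6 − (2/5)·R1: [0, -3, 13/5, -2/5, -14/5]
R3 ← R3 − (3)·R2: [0, 0, -77/5, -77/5, -29/5]
R4 ← R4 + (2)·R2: [0, 0, 18/5, 28/5, 36/5]
R5 ← R5 − (7)·R2: [0, 0, -142/5, -112/5, -64/5]
R6 ← R6 + (3)·R2: [0, 0, 17, 14, 5]
R4 ← R4 + (18/77)·R3: [0, 0, 0, 2, 450/77]
R5 ← R5 − (142/77)·R3: [0, 0, 0, 6, -162/77]
R6 ← R6 + (85/77)·R3: [0, 0, 0, -3, -108/77]
R5 ← R5 − (3)·R4: [0, 0, 0, 0, -216/11]
R6 ← R6 + (3/2)·R4: [0, 0, 0, 0, 81/11]
R6 ← R6 + (3/8)·R5: [0, 0, 0, 0, 0]
Echelon form has 5 nonzero rows, so rank(C) = 5.

5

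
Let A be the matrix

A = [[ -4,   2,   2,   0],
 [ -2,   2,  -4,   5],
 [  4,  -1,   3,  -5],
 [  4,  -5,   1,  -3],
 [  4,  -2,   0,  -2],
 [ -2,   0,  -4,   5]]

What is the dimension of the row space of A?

3

Row reduce to echelon form.
R2 ← R2 − (1/2)·R1: [0, 1, -5, 5]
R3 ← R3 + R1: [0, 1, 5, -5]
R4 ← R4 + R1: [0, -3, 3, -3]
R5 ← R5 + R1: [0, 0, 2, -2]
R6 ← R6 − (1/2)·R1: [0, -1, -5, 5]
R3 ← R3 − R2: [0, 0, 10, -10]
R4 ← R4 + (3)·R2: [0, 0, -12, 12]
R6 ← R6 + R2: [0, 0, -10, 10]
R4 ← R4 + (6/5)·R3: [0, 0, 0, 0]
R5 ← R5 − (1/5)·R3: [0, 0, 0, 0]
R6 ← R6 + R3: [0, 0, 0, 0]
Echelon form has 3 nonzero rows, so rank(A) = 3.
The row space has dimension equal to the rank: 3.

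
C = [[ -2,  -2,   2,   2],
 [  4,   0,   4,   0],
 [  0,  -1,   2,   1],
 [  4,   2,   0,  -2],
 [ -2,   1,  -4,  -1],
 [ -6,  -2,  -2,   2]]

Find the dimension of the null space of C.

2

Row reduce to echelon form.
R2 ← R2 + (2)·R1: [0, -4, 8, 4]
R4 ← R4 + (2)·R1: [0, -2, 4, 2]
R5 ← R5 − R1: [0, 3, -6, -3]
R6 ← R6 − (3)·R1: [0, 4, -8, -4]
R3 ← R3 − (1/4)·R2: [0, 0, 0, 0]
R4 ← R4 − (1/2)·R2: [0, 0, 0, 0]
R5 ← R5 + (3/4)·R2: [0, 0, 0, 0]
R6 ← R6 + R2: [0, 0, 0, 0]
2 nonzero rows, so rank(C) = 2.
C has 4 columns; by rank–nullity, nullity = 4 − 2 = 2.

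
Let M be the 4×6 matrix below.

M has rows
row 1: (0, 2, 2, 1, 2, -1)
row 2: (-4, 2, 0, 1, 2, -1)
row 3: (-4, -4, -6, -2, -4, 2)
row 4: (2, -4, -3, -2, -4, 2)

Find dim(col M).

2

Row reduce to echelon form.
Swap R1 ↔ R2
R3 ← R3 − R1: [0, -6, -6, -3, -6, 3]
R4 ← R4 + (1/2)·R1: [0, -3, -3, -3/2, -3, 3/2]
R3 ← R3 + (3)·R2: [0, 0, 0, 0, 0, 0]
R4 ← R4 + (3/2)·R2: [0, 0, 0, 0, 0, 0]
Echelon form has 2 nonzero rows, so rank(M) = 2.
The column space has dimension equal to the rank: 2.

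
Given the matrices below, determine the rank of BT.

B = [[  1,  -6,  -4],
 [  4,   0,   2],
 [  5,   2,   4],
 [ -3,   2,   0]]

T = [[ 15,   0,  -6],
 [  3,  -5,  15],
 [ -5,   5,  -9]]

First compute BT:
[[ 17,  10, -60],
 [ 50,  10, -42],
 [ 61,  10, -36],
 [-39, -10,  48]]
Now row reduce the product.
R2 ← R2 − (50/17)·R1: [0, -330/17, 2286/17]
R3 ← R3 − (61/17)·R1: [0, -440/17, 3048/17]
R4 ← R4 + (39/17)·R1: [0, 220/17, -1524/17]
R3 ← R3 − (4/3)·R2: [0, 0, 0]
R4 ← R4 + (2/3)·R2: [0, 0, 0]
2 nonzero rows, so rank(BT) = 2.

2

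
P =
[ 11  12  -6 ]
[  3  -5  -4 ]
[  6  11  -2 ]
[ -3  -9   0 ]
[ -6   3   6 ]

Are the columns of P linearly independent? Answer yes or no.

Row reduce P to echelon form.
R2 ← R2 − (3/11)·R1: [0, -91/11, -26/11]
R3 ← R3 − (6/11)·R1: [0, 49/11, 14/11]
R4 ← R4 + (3/11)·R1: [0, -63/11, -18/11]
R5 ← R5 + (6/11)·R1: [0, 105/11, 30/11]
R3 ← R3 + (7/13)·R2: [0, 0, 0]
R4 ← R4 − (9/13)·R2: [0, 0, 0]
R5 ← R5 + (15/13)·R2: [0, 0, 0]
2 pivots among 3 columns.
Only 2 < 3 pivot columns, so the columns are linearly dependent.

no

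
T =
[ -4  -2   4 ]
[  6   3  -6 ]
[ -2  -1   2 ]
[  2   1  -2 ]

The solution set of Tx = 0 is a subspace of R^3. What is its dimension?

Row reduce to echelon form.
R2 ← R2 + (3/2)·R1: [0, 0, 0]
R3 ← R3 − (1/2)·R1: [0, 0, 0]
R4 ← R4 + (1/2)·R1: [0, 0, 0]
1 nonzero row, so rank(T) = 1.
T has 3 columns; by rank–nullity, nullity = 3 − 1 = 2.

2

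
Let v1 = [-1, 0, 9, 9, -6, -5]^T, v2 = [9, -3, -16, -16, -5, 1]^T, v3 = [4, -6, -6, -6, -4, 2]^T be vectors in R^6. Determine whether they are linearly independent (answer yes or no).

yes

Form the matrix with these vectors as rows and row reduce.
R2 ← R2 + (9)·R1: [0, -3, 65, 65, -59, -44]
R3 ← R3 + (4)·R1: [0, -6, 30, 30, -28, -18]
R3 ← R3 − (2)·R2: [0, 0, -100, -100, 90, 70]
3 nonzero rows, so the 3 vectors span a space of dimension 3.
Since 3 = 3, the vectors are linearly independent.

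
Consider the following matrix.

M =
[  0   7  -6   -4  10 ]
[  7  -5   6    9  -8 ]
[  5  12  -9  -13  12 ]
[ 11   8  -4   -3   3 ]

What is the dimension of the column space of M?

4

Row reduce to echelon form.
Swap R1 ↔ R2
R3 ← R3 − (5/7)·R1: [0, 109/7, -93/7, -136/7, 124/7]
R4 ← R4 − (11/7)·R1: [0, 111/7, -94/7, -120/7, 109/7]
R3 ← R3 − (109/49)·R2: [0, 0, 3/49, -516/49, -222/49]
R4 ← R4 − (111/49)·R2: [0, 0, 8/49, -396/49, -347/49]
R4 ← R4 − (8/3)·R3: [0, 0, 0, 20, 5]
Echelon form has 4 nonzero rows, so rank(M) = 4.
The column space has dimension equal to the rank: 4.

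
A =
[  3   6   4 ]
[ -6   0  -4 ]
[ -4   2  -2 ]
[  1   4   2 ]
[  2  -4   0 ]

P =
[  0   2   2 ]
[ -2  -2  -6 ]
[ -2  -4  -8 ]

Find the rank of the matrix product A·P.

2

First compute AP:
[[-20, -22, -62],
 [  8,   4,  20],
 [  0,  -4,  -4],
 [-12, -14, -38],
 [  8,  12,  28]]
Now row reduce the product.
R2 ← R2 + (2/5)·R1: [0, -24/5, -24/5]
R4 ← R4 − (3/5)·R1: [0, -4/5, -4/5]
R5 ← R5 + (2/5)·R1: [0, 16/5, 16/5]
R3 ← R3 − (5/6)·R2: [0, 0, 0]
R4 ← R4 − (1/6)·R2: [0, 0, 0]
R5 ← R5 + (2/3)·R2: [0, 0, 0]
2 nonzero rows, so rank(AP) = 2.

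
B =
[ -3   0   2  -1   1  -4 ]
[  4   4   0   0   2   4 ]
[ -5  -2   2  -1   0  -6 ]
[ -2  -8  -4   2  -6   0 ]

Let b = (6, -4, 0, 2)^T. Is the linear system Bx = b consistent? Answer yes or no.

Row reduce the augmented matrix [B | b].
R2 ← R2 + (4/3)·R1: [0, 4, 8/3, -4/3, 10/3, -4/3, 4]
R3 ← R3 − (5/3)·R1: [0, -2, -4/3, 2/3, -5/3, 2/3, -10]
R4 ← R4 − (2/3)·R1: [0, -8, -16/3, 8/3, -20/3, 8/3, -2]
R3 ← R3 + (1/2)·R2: [0, 0, 0, 0, 0, 0, -8]
R4 ← R4 + (2)·R2: [0, 0, 0, 0, 0, 0, 6]
R4 ← R4 + (3/4)·R3: [0, 0, 0, 0, 0, 0, 0]
The echelon form has 3 nonzero rows; the last pivot sits in the augmented column, so rank(B) = 2 but rank([B|b]) = 3.
Since the ranks differ, the system is inconsistent.

no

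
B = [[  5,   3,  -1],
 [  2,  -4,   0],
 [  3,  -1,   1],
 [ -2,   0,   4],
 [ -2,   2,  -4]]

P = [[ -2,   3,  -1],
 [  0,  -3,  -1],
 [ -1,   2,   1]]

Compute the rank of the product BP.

First compute BP:
[[ -9,   4,  -9],
 [ -4,  18,   2],
 [ -7,  14,  -1],
 [  0,   2,   6],
 [  8, -20,  -4]]
Now row reduce the product.
R2 ← R2 − (4/9)·R1: [0, 146/9, 6]
R3 ← R3 − (7/9)·R1: [0, 98/9, 6]
R5 ← R5 + (8/9)·R1: [0, -148/9, -12]
R3 ← R3 − (49/73)·R2: [0, 0, 144/73]
R4 ← R4 − (9/73)·R2: [0, 0, 384/73]
R5 ← R5 + (74/73)·R2: [0, 0, -432/73]
R4 ← R4 − (8/3)·R3: [0, 0, 0]
R5 ← R5 + (3)·R3: [0, 0, 0]
3 nonzero rows, so rank(BP) = 3.

3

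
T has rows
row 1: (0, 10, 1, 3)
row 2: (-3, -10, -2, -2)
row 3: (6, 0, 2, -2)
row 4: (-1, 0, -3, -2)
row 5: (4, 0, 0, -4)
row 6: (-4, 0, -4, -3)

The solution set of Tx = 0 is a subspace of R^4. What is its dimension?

Row reduce to echelon form.
Swap R1 ↔ R2
R3 ← R3 + (2)·R1: [0, -20, -2, -6]
R4 ← R4 − (1/3)·R1: [0, 10/3, -7/3, -4/3]
R5 ← R5 + (4/3)·R1: [0, -40/3, -8/3, -20/3]
R6 ← R6 − (4/3)·R1: [0, 40/3, -4/3, -1/3]
R3 ← R3 + (2)·R2: [0, 0, 0, 0]
R4 ← R4 − (1/3)·R2: [0, 0, -8/3, -7/3]
R5 ← R5 + (4/3)·R2: [0, 0, -4/3, -8/3]
R6 ← R6 − (4/3)·R2: [0, 0, -8/3, -13/3]
Swap R3 ↔ R4
R5 ← R5 − (1/2)·R3: [0, 0, 0, -3/2]
R6 ← R6 − R3: [0, 0, 0, -2]
Swap R4 ↔ R5
R6 ← R6 − (4/3)·R4: [0, 0, 0, 0]
4 nonzero rows, so rank(T) = 4.
T has 4 columns; by rank–nullity, nullity = 4 − 4 = 0.

0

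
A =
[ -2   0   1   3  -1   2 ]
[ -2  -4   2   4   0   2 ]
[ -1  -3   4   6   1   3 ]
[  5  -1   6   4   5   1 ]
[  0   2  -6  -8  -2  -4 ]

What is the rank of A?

3

Row reduce to echelon form.
R2 ← R2 − R1: [0, -4, 1, 1, 1, 0]
R3 ← R3 − (1/2)·R1: [0, -3, 7/2, 9/2, 3/2, 2]
R4 ← R4 + (5/2)·R1: [0, -1, 17/2, 23/2, 5/2, 6]
R3 ← R3 − (3/4)·R2: [0, 0, 11/4, 15/4, 3/4, 2]
R4 ← R4 − (1/4)·R2: [0, 0, 33/4, 45/4, 9/4, 6]
R5 ← R5 + (1/2)·R2: [0, 0, -11/2, -15/2, -3/2, -4]
R4 ← R4 − (3)·R3: [0, 0, 0, 0, 0, 0]
R5 ← R5 + (2)·R3: [0, 0, 0, 0, 0, 0]
Echelon form has 3 nonzero rows, so rank(A) = 3.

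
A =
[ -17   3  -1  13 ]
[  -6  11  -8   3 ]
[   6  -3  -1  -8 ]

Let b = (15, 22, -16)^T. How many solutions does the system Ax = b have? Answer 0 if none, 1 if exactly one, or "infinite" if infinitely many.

infinite

Row reduce the augmented matrix [A | b].
R2 ← R2 − (6/17)·R1: [0, 169/17, -130/17, -27/17, 284/17]
R3 ← R3 + (6/17)·R1: [0, -33/17, -23/17, -58/17, -182/17]
R3 ← R3 + (33/169)·R2: [0, 0, -37/13, -629/169, -1258/169]
The echelon form has 3 nonzero rows, and every pivot lies in the first 4 columns, so rank(A) = rank([A|b]) = 3.
The system is consistent.
rank = 3 < 4 unknowns, so there are infinitely many solutions.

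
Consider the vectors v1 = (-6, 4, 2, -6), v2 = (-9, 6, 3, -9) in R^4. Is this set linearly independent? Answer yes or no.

no

Form the matrix with these vectors as rows and row reduce.
R2 ← R2 − (3/2)·R1: [0, 0, 0, 0]
1 nonzero row, so the 2 vectors span a space of dimension 1.
Since 1 < 2, the vectors are linearly dependent.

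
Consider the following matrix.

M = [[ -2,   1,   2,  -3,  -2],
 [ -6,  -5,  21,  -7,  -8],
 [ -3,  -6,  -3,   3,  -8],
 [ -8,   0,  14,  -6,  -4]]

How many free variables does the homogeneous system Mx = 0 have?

Row reduce to echelon form.
R2 ← R2 − (3)·R1: [0, -8, 15, 2, -2]
R3 ← R3 − (3/2)·R1: [0, -15/2, -6, 15/2, -5]
R4 ← R4 − (4)·R1: [0, -4, 6, 6, 4]
R3 ← R3 − (15/16)·R2: [0, 0, -321/16, 45/8, -25/8]
R4 ← R4 − (1/2)·R2: [0, 0, -3/2, 5, 5]
R4 ← R4 − (8/107)·R3: [0, 0, 0, 490/107, 560/107]
4 nonzero rows, so rank(M) = 4.
M has 5 columns; by rank–nullity, nullity = 5 − 4 = 1.

1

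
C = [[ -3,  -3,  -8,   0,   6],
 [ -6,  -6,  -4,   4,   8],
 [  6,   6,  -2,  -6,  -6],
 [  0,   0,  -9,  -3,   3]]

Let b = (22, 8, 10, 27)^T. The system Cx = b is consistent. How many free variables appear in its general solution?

Row reduce the augmented matrix [C | b].
R2 ← R2 − (2)·R1: [0, 0, 12, 4, -4, -36]
R3 ← R3 + (2)·R1: [0, 0, -18, -6, 6, 54]
R3 ← R3 + (3/2)·R2: [0, 0, 0, 0, 0, 0]
R4 ← R4 + (3/4)·R2: [0, 0, 0, 0, 0, 0]
The echelon form has 2 nonzero rows, and every pivot lies in the first 5 columns, so rank(C) = rank([C|b]) = 2.
The system is consistent.
Free variables = (unknowns) − (rank) = 5 − 2 = 3.

3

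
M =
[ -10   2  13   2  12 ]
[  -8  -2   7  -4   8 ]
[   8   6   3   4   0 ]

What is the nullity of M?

2

Row reduce to echelon form.
R2 ← R2 − (4/5)·R1: [0, -18/5, -17/5, -28/5, -8/5]
R3 ← R3 + (4/5)·R1: [0, 38/5, 67/5, 28/5, 48/5]
R3 ← R3 + (19/9)·R2: [0, 0, 56/9, -56/9, 56/9]
3 nonzero rows, so rank(M) = 3.
M has 5 columns; by rank–nullity, nullity = 5 − 3 = 2.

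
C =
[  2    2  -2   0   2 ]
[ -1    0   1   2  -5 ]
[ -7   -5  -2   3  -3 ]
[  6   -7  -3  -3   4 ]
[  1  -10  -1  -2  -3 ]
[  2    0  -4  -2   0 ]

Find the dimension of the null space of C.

0

Row reduce to echelon form.
R2 ← R2 + (1/2)·R1: [0, 1, 0, 2, -4]
R3 ← R3 + (7/2)·R1: [0, 2, -9, 3, 4]
R4 ← R4 − (3)·R1: [0, -13, 3, -3, -2]
R5 ← R5 − (1/2)·R1: [0, -11, 0, -2, -4]
R6 ← R6 − R1: [0, -2, -2, -2, -2]
R3 ← R3 − (2)·R2: [0, 0, -9, -1, 12]
R4 ← R4 + (13)·R2: [0, 0, 3, 23, -54]
R5 ← R5 + (11)·R2: [0, 0, 0, 20, -48]
R6 ← R6 + (2)·R2: [0, 0, -2, 2, -10]
R4 ← R4 + (1/3)·R3: [0, 0, 0, 68/3, -50]
R6 ← R6 − (2/9)·R3: [0, 0, 0, 20/9, -38/3]
R5 ← R5 − (15/17)·R4: [0, 0, 0, 0, -66/17]
R6 ← R6 − (5/51)·R4: [0, 0, 0, 0, -132/17]
R6 ← R6 − (2)·R5: [0, 0, 0, 0, 0]
5 nonzero rows, so rank(C) = 5.
C has 5 columns; by rank–nullity, nullity = 5 − 5 = 0.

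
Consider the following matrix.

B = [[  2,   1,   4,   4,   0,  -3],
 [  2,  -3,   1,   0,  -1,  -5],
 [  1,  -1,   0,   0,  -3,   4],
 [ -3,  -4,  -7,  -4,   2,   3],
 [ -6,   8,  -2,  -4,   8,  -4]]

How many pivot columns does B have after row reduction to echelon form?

4

Row reduce to echelon form.
R2 ← R2 − R1: [0, -4, -3, -4, -1, -2]
R3 ← R3 − (1/2)·R1: [0, -3/2, -2, -2, -3, 11/2]
R4 ← R4 + (3/2)·R1: [0, -5/2, -1, 2, 2, -3/2]
R5 ← R5 + (3)·R1: [0, 11, 10, 8, 8, -13]
R3 ← R3 − (3/8)·R2: [0, 0, -7/8, -1/2, -21/8, 25/4]
R4 ← R4 − (5/8)·R2: [0, 0, 7/8, 9/2, 21/8, -1/4]
R5 ← R5 + (11/4)·R2: [0, 0, 7/4, -3, 21/4, -37/2]
R4 ← R4 + R3: [0, 0, 0, 4, 0, 6]
R5 ← R5 + (2)·R3: [0, 0, 0, -4, 0, -6]
R5 ← R5 + R4: [0, 0, 0, 0, 0, 0]
Echelon form has 4 nonzero rows, so rank(B) = 4.
Each nonzero row contributes one pivot column: 4 pivot columns.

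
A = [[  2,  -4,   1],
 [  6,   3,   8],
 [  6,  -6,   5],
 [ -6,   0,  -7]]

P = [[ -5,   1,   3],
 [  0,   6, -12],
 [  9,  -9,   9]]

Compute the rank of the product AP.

First compute AP:
[[ -1, -31,  63],
 [ 42, -48,  54],
 [ 15, -75, 135],
 [-33,  57, -81]]
Now row reduce the product.
R2 ← R2 + (42)·R1: [0, -1350, 2700]
R3 ← R3 + (15)·R1: [0, -540, 1080]
R4 ← R4 − (33)·R1: [0, 1080, -2160]
R3 ← R3 − (2/5)·R2: [0, 0, 0]
R4 ← R4 + (4/5)·R2: [0, 0, 0]
2 nonzero rows, so rank(AP) = 2.

2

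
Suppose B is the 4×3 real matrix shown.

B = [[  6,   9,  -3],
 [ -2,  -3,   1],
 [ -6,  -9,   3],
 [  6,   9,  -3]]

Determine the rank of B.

1

Row reduce to echelon form.
R2 ← R2 + (1/3)·R1: [0, 0, 0]
R3 ← R3 + R1: [0, 0, 0]
R4 ← R4 − R1: [0, 0, 0]
Echelon form has 1 nonzero row, so rank(B) = 1.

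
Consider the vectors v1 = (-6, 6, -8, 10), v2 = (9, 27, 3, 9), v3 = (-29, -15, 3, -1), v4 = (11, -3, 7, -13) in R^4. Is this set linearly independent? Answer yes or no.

Form the matrix with these vectors as rows and row reduce.
R2 ← R2 + (3/2)·R1: [0, 36, -9, 24]
R3 ← R3 − (29/6)·R1: [0, -44, 125/3, -148/3]
R4 ← R4 + (11/6)·R1: [0, 8, -23/3, 16/3]
R3 ← R3 + (11/9)·R2: [0, 0, 92/3, -20]
R4 ← R4 − (2/9)·R2: [0, 0, -17/3, 0]
R4 ← R4 + (17/92)·R3: [0, 0, 0, -85/23]
4 nonzero rows, so the 4 vectors span a space of dimension 4.
Since 4 = 4, the vectors are linearly independent.

yes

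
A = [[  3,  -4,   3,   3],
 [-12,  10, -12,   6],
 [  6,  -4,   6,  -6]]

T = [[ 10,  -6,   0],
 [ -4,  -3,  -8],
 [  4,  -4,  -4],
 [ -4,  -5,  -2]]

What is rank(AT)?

2

First compute AT:
[[ 46, -33,  14],
 [-232,  60, -44],
 [124, -18,  20]]
Now row reduce the product.
R2 ← R2 + (116/23)·R1: [0, -2448/23, 612/23]
R3 ← R3 − (62/23)·R1: [0, 1632/23, -408/23]
R3 ← R3 + (2/3)·R2: [0, 0, 0]
2 nonzero rows, so rank(AT) = 2.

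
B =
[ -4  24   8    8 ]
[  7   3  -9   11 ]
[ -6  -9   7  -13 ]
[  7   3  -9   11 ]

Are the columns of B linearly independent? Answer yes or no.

no

Row reduce B to echelon form.
R2 ← R2 + (7/4)·R1: [0, 45, 5, 25]
R3 ← R3 − (3/2)·R1: [0, -45, -5, -25]
R4 ← R4 + (7/4)·R1: [0, 45, 5, 25]
R3 ← R3 + R2: [0, 0, 0, 0]
R4 ← R4 − R2: [0, 0, 0, 0]
2 pivots among 4 columns.
Only 2 < 4 pivot columns, so the columns are linearly dependent.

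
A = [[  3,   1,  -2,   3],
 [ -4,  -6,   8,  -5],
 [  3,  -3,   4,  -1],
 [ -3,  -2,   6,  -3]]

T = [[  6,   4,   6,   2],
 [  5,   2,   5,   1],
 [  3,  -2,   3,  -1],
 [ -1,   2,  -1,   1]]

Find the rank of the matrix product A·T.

First compute AT:
[[ 14,  24,  14,  12],
 [-25, -54, -25, -27],
 [ 16,  -4,  16,  -2],
 [ -7, -34,  -7, -17]]
Now row reduce the product.
R2 ← R2 + (25/14)·R1: [0, -78/7, 0, -39/7]
R3 ← R3 − (8/7)·R1: [0, -220/7, 0, -110/7]
R4 ← R4 + (1/2)·R1: [0, -22, 0, -11]
R3 ← R3 − (110/39)·R2: [0, 0, 0, 0]
R4 ← R4 − (77/39)·R2: [0, 0, 0, 0]
2 nonzero rows, so rank(AT) = 2.

2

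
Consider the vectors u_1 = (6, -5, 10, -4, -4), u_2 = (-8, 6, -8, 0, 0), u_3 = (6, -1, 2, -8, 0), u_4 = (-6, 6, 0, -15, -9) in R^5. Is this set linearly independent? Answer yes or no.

no

Form the matrix with these vectors as rows and row reduce.
R2 ← R2 + (4/3)·R1: [0, -2/3, 16/3, -16/3, -16/3]
R3 ← R3 − R1: [0, 4, -8, -4, 4]
R4 ← R4 + R1: [0, 1, 10, -19, -13]
R3 ← R3 + (6)·R2: [0, 0, 24, -36, -28]
R4 ← R4 + (3/2)·R2: [0, 0, 18, -27, -21]
R4 ← R4 − (3/4)·R3: [0, 0, 0, 0, 0]
3 nonzero rows, so the 4 vectors span a space of dimension 3.
Since 3 < 4, the vectors are linearly dependent.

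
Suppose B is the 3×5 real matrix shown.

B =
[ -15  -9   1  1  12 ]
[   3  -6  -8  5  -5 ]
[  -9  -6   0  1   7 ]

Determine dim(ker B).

Row reduce to echelon form.
R2 ← R2 + (1/5)·R1: [0, -39/5, -39/5, 26/5, -13/5]
R3 ← R3 − (3/5)·R1: [0, -3/5, -3/5, 2/5, -1/5]
R3 ← R3 − (1/13)·R2: [0, 0, 0, 0, 0]
2 nonzero rows, so rank(B) = 2.
B has 5 columns; by rank–nullity, nullity = 5 − 2 = 3.

3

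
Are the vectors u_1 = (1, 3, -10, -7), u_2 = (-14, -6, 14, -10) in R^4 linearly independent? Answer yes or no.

Form the matrix with these vectors as rows and row reduce.
R2 ← R2 + (14)·R1: [0, 36, -126, -108]
2 nonzero rows, so the 2 vectors span a space of dimension 2.
Since 2 = 2, the vectors are linearly independent.

yes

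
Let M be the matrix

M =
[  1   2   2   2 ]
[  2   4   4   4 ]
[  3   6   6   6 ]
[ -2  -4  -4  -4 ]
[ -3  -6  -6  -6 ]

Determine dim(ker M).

Row reduce to echelon form.
R2 ← R2 − (2)·R1: [0, 0, 0, 0]
R3 ← R3 − (3)·R1: [0, 0, 0, 0]
R4 ← R4 + (2)·R1: [0, 0, 0, 0]
R5 ← R5 + (3)·R1: [0, 0, 0, 0]
1 nonzero row, so rank(M) = 1.
M has 4 columns; by rank–nullity, nullity = 4 − 1 = 3.

3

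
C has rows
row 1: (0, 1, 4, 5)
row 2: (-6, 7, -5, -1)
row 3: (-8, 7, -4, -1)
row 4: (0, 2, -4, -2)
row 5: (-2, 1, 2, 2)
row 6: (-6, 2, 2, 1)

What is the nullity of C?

Row reduce to echelon form.
Swap R1 ↔ R2
R3 ← R3 − (4/3)·R1: [0, -7/3, 8/3, 1/3]
R5 ← R5 − (1/3)·R1: [0, -4/3, 11/3, 7/3]
R6 ← R6 − R1: [0, -5, 7, 2]
R3 ← R3 + (7/3)·R2: [0, 0, 12, 12]
R4 ← R4 − (2)·R2: [0, 0, -12, -12]
R5 ← R5 + (4/3)·R2: [0, 0, 9, 9]
R6 ← R6 + (5)·R2: [0, 0, 27, 27]
R4 ← R4 + R3: [0, 0, 0, 0]
R5 ← R5 − (3/4)·R3: [0, 0, 0, 0]
R6 ← R6 − (9/4)·R3: [0, 0, 0, 0]
3 nonzero rows, so rank(C) = 3.
C has 4 columns; by rank–nullity, nullity = 4 − 3 = 1.

1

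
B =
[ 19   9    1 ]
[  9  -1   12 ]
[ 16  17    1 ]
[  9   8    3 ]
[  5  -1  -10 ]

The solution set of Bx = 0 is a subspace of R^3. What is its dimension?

0

Row reduce to echelon form.
R2 ← R2 − (9/19)·R1: [0, -100/19, 219/19]
R3 ← R3 − (16/19)·R1: [0, 179/19, 3/19]
R4 ← R4 − (9/19)·R1: [0, 71/19, 48/19]
R5 ← R5 − (5/19)·R1: [0, -64/19, -195/19]
R3 ← R3 + (179/100)·R2: [0, 0, 2079/100]
R4 ← R4 + (71/100)·R2: [0, 0, 1071/100]
R5 ← R5 − (16/25)·R2: [0, 0, -441/25]
R4 ← R4 − (17/33)·R3: [0, 0, 0]
R5 ← R5 + (28/33)·R3: [0, 0, 0]
3 nonzero rows, so rank(B) = 3.
B has 3 columns; by rank–nullity, nullity = 3 − 3 = 0.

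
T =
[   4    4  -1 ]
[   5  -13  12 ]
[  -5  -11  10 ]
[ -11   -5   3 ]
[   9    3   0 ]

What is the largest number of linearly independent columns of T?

3

Row reduce to echelon form.
R2 ← R2 − (5/4)·R1: [0, -18, 53/4]
R3 ← R3 + (5/4)·R1: [0, -6, 35/4]
R4 ← R4 + (11/4)·R1: [0, 6, 1/4]
R5 ← R5 − (9/4)·R1: [0, -6, 9/4]
R3 ← R3 − (1/3)·R2: [0, 0, 13/3]
R4 ← R4 + (1/3)·R2: [0, 0, 14/3]
R5 ← R5 − (1/3)·R2: [0, 0, -13/6]
R4 ← R4 − (14/13)·R3: [0, 0, 0]
R5 ← R5 + (1/2)·R3: [0, 0, 0]
Echelon form has 3 nonzero rows, so rank(T) = 3.
The rank gives the maximum number of linearly independent columns: 3.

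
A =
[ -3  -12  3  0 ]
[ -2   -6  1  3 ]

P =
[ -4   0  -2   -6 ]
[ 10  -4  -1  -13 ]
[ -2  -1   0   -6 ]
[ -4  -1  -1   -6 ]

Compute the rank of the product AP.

First compute AP:
[[-114,  45,  18, 156],
 [-66,  20,   7,  66]]
Now row reduce the product.
R2 ← R2 − (11/19)·R1: [0, -115/19, -65/19, -462/19]
2 nonzero rows, so rank(AP) = 2.

2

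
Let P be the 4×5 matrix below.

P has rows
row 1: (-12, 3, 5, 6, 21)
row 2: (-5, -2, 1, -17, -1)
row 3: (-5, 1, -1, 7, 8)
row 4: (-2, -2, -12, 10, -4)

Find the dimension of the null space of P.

Row reduce to echelon form.
R2 ← R2 − (5/12)·R1: [0, -13/4, -13/12, -39/2, -39/4]
R3 ← R3 − (5/12)·R1: [0, -1/4, -37/12, 9/2, -3/4]
R4 ← R4 − (1/6)·R1: [0, -5/2, -77/6, 9, -15/2]
R3 ← R3 − (1/13)·R2: [0, 0, -3, 6, 0]
R4 ← R4 − (10/13)·R2: [0, 0, -12, 24, 0]
R4 ← R4 − (4)·R3: [0, 0, 0, 0, 0]
3 nonzero rows, so rank(P) = 3.
P has 5 columns; by rank–nullity, nullity = 5 − 3 = 2.

2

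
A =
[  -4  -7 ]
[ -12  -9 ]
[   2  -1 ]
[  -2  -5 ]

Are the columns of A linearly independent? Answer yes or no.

yes

Row reduce A to echelon form.
R2 ← R2 − (3)·R1: [0, 12]
R3 ← R3 + (1/2)·R1: [0, -9/2]
R4 ← R4 − (1/2)·R1: [0, -3/2]
R3 ← R3 + (3/8)·R2: [0, 0]
R4 ← R4 + (1/8)·R2: [0, 0]
2 pivots among 2 columns.
Every column is a pivot column, so the columns are linearly independent.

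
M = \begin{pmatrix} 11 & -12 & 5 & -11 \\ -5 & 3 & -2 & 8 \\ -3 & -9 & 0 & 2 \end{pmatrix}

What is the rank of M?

Row reduce to echelon form.
R2 ← R2 + (5/11)·R1: [0, -27/11, 3/11, 3]
R3 ← R3 + (3/11)·R1: [0, -135/11, 15/11, -1]
R3 ← R3 − (5)·R2: [0, 0, 0, -16]
Echelon form has 3 nonzero rows, so rank(M) = 3.

3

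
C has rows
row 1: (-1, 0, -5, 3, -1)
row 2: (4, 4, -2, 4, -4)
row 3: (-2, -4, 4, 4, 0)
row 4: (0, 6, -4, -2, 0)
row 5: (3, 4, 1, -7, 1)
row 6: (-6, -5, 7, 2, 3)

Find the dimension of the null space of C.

Row reduce to echelon form.
R2 ← R2 + (4)·R1: [0, 4, -22, 16, -8]
R3 ← R3 − (2)·R1: [0, -4, 14, -2, 2]
R5 ← R5 + (3)·R1: [0, 4, -14, 2, -2]
R6 ← R6 − (6)·R1: [0, -5, 37, -16, 9]
R3 ← R3 + R2: [0, 0, -8, 14, -6]
R4 ← R4 − (3/2)·R2: [0, 0, 29, -26, 12]
R5 ← R5 − R2: [0, 0, 8, -14, 6]
R6 ← R6 + (5/4)·R2: [0, 0, 19/2, 4, -1]
R4 ← R4 + (29/8)·R3: [0, 0, 0, 99/4, -39/4]
R5 ← R5 + R3: [0, 0, 0, 0, 0]
R6 ← R6 + (19/16)·R3: [0, 0, 0, 165/8, -65/8]
R6 ← R6 − (5/6)·R4: [0, 0, 0, 0, 0]
4 nonzero rows, so rank(C) = 4.
C has 5 columns; by rank–nullity, nullity = 5 − 4 = 1.

1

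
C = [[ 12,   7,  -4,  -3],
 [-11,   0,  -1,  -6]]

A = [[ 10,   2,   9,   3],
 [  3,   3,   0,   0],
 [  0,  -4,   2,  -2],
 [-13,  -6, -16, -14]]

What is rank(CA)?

First compute CA:
[[180,  79, 148,  86],
 [-32,  18,  -5,  53]]
Now row reduce the product.
R2 ← R2 + (8/45)·R1: [0, 1442/45, 959/45, 3073/45]
2 nonzero rows, so rank(CA) = 2.

2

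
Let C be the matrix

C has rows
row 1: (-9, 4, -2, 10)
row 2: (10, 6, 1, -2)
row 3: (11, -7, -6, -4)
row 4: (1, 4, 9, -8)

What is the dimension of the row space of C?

3

Row reduce to echelon form.
R2 ← R2 + (10/9)·R1: [0, 94/9, -11/9, 82/9]
R3 ← R3 + (11/9)·R1: [0, -19/9, -76/9, 74/9]
R4 ← R4 + (1/9)·R1: [0, 40/9, 79/9, -62/9]
R3 ← R3 + (19/94)·R2: [0, 0, -817/94, 473/47]
R4 ← R4 − (20/47)·R2: [0, 0, 437/47, -506/47]
R4 ← R4 + (46/43)·R3: [0, 0, 0, 0]
Echelon form has 3 nonzero rows, so rank(C) = 3.
The row space has dimension equal to the rank: 3.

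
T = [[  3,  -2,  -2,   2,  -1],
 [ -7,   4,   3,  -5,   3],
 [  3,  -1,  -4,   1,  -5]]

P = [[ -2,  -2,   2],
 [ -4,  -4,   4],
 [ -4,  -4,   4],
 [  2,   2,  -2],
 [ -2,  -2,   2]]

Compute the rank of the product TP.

1

First compute TP:
[[ 16,  16, -16],
 [-30, -30,  30],
 [ 26,  26, -26]]
Now row reduce the product.
R2 ← R2 + (15/8)·R1: [0, 0, 0]
R3 ← R3 − (13/8)·R1: [0, 0, 0]
1 nonzero row, so rank(TP) = 1.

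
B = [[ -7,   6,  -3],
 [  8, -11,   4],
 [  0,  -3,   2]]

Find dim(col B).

Row reduce to echelon form.
R2 ← R2 + (8/7)·R1: [0, -29/7, 4/7]
R3 ← R3 − (21/29)·R2: [0, 0, 46/29]
Echelon form has 3 nonzero rows, so rank(B) = 3.
The column space has dimension equal to the rank: 3.

3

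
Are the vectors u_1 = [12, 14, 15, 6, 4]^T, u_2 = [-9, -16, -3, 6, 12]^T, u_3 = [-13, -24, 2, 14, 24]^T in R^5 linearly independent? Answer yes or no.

Form the matrix with these vectors as rows and row reduce.
R2 ← R2 + (3/4)·R1: [0, -11/2, 33/4, 21/2, 15]
R3 ← R3 + (13/12)·R1: [0, -53/6, 73/4, 41/2, 85/3]
R3 ← R3 − (53/33)·R2: [0, 0, 5, 40/11, 140/33]
3 nonzero rows, so the 3 vectors span a space of dimension 3.
Since 3 = 3, the vectors are linearly independent.

yes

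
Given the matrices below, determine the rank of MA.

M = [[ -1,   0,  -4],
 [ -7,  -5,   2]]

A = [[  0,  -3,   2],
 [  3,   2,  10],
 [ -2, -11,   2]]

First compute MA:
[[  8,  47, -10],
 [-19, -11, -60]]
Now row reduce the product.
R2 ← R2 + (19/8)·R1: [0, 805/8, -335/4]
2 nonzero rows, so rank(MA) = 2.

2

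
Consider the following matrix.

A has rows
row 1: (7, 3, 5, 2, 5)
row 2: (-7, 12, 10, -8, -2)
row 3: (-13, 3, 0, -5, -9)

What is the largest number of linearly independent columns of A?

Row reduce to echelon form.
R2 ← R2 + R1: [0, 15, 15, -6, 3]
R3 ← R3 + (13/7)·R1: [0, 60/7, 65/7, -9/7, 2/7]
R3 ← R3 − (4/7)·R2: [0, 0, 5/7, 15/7, -10/7]
Echelon form has 3 nonzero rows, so rank(A) = 3.
The rank gives the maximum number of linearly independent columns: 3.

3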